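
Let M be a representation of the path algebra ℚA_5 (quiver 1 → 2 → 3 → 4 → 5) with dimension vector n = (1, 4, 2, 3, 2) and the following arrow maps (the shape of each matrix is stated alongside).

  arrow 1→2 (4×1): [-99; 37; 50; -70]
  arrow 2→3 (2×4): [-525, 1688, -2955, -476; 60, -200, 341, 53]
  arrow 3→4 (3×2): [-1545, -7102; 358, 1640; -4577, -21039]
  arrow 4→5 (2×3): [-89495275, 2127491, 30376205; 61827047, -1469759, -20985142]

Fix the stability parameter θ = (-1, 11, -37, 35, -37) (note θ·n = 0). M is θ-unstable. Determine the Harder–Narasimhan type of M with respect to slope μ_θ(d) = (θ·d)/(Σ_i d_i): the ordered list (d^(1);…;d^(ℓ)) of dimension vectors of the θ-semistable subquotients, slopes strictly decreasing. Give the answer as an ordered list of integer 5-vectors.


Interval decomposition of M: I[1,5], I[2,2]^2, I[2,5], I[4,4].
HN type (ℓ=5): μ^(1)=35; μ^(2)=11; μ^(3)=-1; μ^(4)=-9; μ^(5)=-13

((0, 0, 0, 1, 0); (0, 2, 0, 0, 0); (0, 0, 0, 2, 2); (1, 1, 1, 0, 0); (0, 1, 1, 0, 0))


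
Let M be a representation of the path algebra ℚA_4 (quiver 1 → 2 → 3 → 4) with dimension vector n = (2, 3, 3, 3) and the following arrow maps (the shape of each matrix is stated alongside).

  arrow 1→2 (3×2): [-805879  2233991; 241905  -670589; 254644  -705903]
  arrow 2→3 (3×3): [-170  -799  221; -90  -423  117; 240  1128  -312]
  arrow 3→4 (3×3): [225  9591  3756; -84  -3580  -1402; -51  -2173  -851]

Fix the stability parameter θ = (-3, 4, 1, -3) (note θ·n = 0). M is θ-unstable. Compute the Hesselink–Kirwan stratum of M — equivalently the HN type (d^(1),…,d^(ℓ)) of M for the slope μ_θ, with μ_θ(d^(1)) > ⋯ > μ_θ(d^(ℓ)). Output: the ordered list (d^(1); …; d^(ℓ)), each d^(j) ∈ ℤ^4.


Barcode: M ≅ I[1,2], I[1,3], I[2,2], I[3,4]^2, I[4,4]. HN layers by μ_θ (4 steps, strictly decreasing):
  μ^(1)=4; μ^(2)=5/2; μ^(3)=-1; μ^(4)=-3

((0, 2, 0, 0); (0, 1, 1, 0); (0, 0, 2, 2); (2, 0, 0, 1))


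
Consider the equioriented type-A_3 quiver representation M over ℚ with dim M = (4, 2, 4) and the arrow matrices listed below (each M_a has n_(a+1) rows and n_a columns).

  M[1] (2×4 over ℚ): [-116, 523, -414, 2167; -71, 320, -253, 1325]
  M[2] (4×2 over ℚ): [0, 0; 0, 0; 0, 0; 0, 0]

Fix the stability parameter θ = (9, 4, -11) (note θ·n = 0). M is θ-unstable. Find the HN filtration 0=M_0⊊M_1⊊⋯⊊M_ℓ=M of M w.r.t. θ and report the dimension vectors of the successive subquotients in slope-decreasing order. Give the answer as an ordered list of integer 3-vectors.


Interval decomposition of M: I[1,1]^2, I[1,2]^2, I[3,3]^4.
HN type (ℓ=3): μ^(1)=9; μ^(2)=13/2; μ^(3)=-11

((2, 0, 0); (2, 2, 0); (0, 0, 4))


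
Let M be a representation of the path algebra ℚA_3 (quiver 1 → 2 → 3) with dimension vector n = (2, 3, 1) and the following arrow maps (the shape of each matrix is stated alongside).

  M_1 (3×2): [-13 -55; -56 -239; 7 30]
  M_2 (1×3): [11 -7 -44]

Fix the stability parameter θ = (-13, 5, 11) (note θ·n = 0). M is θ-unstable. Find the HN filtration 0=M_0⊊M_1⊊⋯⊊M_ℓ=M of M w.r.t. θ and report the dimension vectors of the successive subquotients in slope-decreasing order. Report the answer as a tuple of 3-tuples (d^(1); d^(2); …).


Barcode: M ≅ I[1,2], I[1,3], I[2,2]. HN layers by μ_θ (3 steps, strictly decreasing):
  μ^(1)=11; μ^(2)=5; μ^(3)=-13

((0, 0, 1); (0, 3, 0); (2, 0, 0))


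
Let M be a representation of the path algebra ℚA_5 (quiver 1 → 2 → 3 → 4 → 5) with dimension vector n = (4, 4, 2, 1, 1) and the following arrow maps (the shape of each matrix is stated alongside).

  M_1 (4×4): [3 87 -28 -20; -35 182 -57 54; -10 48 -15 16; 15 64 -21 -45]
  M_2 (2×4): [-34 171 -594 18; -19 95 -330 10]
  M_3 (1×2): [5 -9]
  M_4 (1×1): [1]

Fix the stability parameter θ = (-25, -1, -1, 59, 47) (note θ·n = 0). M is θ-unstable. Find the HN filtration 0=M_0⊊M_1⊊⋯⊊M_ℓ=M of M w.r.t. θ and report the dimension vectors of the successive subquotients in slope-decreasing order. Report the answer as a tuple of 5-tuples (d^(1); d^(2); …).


Barcode: M ≅ I[1,2]^2, I[1,3], I[1,5]. HN layers by μ_θ (3 steps, strictly decreasing):
  μ^(1)=53; μ^(2)=-1; μ^(3)=-25

((0, 0, 0, 1, 1); (0, 4, 2, 0, 0); (4, 0, 0, 0, 0))


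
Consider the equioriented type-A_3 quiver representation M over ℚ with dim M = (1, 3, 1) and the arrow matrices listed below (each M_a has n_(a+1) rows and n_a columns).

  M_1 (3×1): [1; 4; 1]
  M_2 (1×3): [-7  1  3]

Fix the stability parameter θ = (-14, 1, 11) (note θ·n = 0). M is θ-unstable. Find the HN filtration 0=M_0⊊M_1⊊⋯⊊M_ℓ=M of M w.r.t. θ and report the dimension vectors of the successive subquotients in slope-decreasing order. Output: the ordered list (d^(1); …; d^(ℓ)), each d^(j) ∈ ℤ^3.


Barcode: M ≅ I[1,2], I[2,2], I[2,3]. HN layers by μ_θ (3 steps, strictly decreasing):
  μ^(1)=11; μ^(2)=1; μ^(3)=-14

((0, 0, 1); (0, 3, 0); (1, 0, 0))


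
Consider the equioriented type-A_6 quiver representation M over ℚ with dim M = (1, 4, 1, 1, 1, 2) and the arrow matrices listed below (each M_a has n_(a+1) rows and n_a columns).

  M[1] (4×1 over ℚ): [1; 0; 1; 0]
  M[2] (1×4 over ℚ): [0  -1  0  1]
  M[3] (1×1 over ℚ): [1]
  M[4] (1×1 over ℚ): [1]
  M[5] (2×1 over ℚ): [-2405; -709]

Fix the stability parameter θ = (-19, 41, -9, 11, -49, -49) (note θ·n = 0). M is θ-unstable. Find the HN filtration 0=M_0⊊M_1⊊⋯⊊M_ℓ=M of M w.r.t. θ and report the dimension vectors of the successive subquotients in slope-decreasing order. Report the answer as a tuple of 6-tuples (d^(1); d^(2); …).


Via rank(M_{q-1}∘⋯∘M_p): M ≅ I[1,2], I[2,2]^2, I[2,6], I[6,6].
μ_θ-semistable layers: μ^(1)=41; μ^(2)=-11; μ^(3)=-19; μ^(4)=-49

((0, 3, 0, 0, 0, 0); (0, 1, 1, 1, 1, 1); (1, 0, 0, 0, 0, 0); (0, 0, 0, 0, 0, 1))


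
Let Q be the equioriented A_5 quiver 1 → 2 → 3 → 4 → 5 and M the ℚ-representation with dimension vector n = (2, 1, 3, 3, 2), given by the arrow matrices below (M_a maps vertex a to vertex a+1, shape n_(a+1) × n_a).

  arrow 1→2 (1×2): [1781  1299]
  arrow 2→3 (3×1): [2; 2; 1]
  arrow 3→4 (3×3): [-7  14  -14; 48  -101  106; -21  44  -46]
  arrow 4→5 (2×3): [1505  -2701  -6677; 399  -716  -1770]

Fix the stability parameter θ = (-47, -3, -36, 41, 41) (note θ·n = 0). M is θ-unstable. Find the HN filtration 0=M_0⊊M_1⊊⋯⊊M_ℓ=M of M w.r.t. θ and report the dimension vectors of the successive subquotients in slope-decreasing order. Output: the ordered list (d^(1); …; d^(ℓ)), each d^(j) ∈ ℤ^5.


Barcode: M ≅ I[1,1], I[1,3], I[3,5]^2, I[4,4]. HN layers by μ_θ (4 steps, strictly decreasing):
  μ^(1)=41; μ^(2)=-39/2; μ^(3)=-36; μ^(4)=-47

((0, 0, 0, 3, 2); (0, 1, 1, 0, 0); (0, 0, 2, 0, 0); (2, 0, 0, 0, 0))


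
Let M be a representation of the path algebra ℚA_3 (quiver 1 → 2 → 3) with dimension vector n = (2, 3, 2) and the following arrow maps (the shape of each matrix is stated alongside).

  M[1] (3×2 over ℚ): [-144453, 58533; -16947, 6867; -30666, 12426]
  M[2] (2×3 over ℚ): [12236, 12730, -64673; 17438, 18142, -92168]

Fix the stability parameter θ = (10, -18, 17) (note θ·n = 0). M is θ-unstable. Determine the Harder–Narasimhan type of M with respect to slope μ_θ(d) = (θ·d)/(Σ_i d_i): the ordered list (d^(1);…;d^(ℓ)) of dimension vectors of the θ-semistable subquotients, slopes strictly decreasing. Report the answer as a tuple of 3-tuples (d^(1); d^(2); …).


Interval decomposition of M: I[1,1], I[1,2], I[2,3]^2.
HN type (ℓ=4): μ^(1)=17; μ^(2)=10; μ^(3)=-4; μ^(4)=-18

((0, 0, 2); (1, 0, 0); (1, 1, 0); (0, 2, 0))


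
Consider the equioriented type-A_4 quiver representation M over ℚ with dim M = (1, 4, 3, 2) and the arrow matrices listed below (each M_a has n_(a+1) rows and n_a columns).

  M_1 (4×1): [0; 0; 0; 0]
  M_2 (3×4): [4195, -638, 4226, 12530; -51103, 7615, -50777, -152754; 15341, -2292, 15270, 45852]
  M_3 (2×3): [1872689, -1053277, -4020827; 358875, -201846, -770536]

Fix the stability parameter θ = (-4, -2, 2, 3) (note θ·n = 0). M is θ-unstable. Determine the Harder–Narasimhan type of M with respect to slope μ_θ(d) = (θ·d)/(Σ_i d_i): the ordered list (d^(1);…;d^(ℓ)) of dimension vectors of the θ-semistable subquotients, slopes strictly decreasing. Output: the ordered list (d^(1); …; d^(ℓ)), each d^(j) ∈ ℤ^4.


Barcode: M ≅ I[1,1], I[2,2], I[2,3], I[2,4]^2. HN layers by μ_θ (4 steps, strictly decreasing):
  μ^(1)=3; μ^(2)=2; μ^(3)=-2; μ^(4)=-4

((0, 0, 0, 2); (0, 0, 3, 0); (0, 4, 0, 0); (1, 0, 0, 0))


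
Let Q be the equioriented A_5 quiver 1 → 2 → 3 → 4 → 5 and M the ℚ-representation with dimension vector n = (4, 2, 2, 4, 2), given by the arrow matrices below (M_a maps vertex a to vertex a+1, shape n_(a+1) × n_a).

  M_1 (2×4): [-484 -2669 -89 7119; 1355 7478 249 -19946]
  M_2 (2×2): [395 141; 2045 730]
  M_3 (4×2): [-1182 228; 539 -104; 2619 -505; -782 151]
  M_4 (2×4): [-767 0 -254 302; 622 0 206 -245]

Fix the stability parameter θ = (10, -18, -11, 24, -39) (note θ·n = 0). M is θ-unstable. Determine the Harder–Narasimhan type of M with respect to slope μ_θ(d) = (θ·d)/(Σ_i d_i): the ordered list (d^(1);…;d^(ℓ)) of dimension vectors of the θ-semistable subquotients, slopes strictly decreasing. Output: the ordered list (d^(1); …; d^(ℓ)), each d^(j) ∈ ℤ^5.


Interval decomposition of M: I[1,1]^2, I[1,5]^2, I[4,4]^2.
HN type (ℓ=3): μ^(1)=24; μ^(2)=10; μ^(3)=-34/5

((0, 0, 0, 2, 0); (2, 0, 0, 0, 0); (2, 2, 2, 2, 2))


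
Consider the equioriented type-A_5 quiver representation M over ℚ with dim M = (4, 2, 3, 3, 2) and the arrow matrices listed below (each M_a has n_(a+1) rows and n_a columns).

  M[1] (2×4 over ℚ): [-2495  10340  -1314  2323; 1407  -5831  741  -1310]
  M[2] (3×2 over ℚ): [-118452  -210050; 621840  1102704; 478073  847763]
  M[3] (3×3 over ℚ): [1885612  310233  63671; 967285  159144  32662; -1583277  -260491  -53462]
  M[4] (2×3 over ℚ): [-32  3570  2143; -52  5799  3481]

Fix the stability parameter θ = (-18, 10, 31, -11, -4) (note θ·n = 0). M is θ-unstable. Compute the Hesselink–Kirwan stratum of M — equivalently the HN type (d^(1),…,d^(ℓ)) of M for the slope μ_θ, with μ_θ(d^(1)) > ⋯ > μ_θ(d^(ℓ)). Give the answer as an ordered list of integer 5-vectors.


Interval decomposition of M: I[1,1]^2, I[1,5]^2, I[3,4].
HN type (ℓ=3): μ^(1)=10; μ^(2)=13/2; μ^(3)=-18

((0, 0, 1, 1, 0); (0, 2, 2, 2, 2); (4, 0, 0, 0, 0))


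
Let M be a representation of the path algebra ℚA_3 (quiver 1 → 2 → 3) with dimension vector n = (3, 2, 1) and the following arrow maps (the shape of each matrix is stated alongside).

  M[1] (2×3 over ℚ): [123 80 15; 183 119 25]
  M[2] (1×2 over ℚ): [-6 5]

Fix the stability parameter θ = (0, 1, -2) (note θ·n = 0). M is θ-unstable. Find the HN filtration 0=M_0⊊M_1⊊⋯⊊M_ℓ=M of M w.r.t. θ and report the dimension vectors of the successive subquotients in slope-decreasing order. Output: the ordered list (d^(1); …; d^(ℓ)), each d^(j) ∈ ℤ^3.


Via rank(M_{q-1}∘⋯∘M_p): M ≅ I[1,1], I[1,2], I[1,3].
μ_θ-semistable layers: μ^(1)=1; μ^(2)=0; μ^(3)=-1/3

((0, 1, 0); (2, 0, 0); (1, 1, 1))


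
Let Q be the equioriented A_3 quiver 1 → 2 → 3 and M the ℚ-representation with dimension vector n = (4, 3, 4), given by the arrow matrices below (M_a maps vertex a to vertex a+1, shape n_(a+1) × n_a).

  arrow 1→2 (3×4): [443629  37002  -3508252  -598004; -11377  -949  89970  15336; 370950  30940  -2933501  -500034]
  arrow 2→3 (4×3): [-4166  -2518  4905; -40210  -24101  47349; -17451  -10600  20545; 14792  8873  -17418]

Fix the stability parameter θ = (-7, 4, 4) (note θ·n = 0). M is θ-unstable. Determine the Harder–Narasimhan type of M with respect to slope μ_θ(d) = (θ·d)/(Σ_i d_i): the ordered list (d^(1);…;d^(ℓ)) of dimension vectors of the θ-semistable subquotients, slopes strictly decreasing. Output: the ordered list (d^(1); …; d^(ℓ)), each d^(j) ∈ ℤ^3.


Interval decomposition of M: I[1,1], I[1,3]^3, I[3,3].
HN type (ℓ=2): μ^(1)=4; μ^(2)=-7

((0, 3, 4); (4, 0, 0))


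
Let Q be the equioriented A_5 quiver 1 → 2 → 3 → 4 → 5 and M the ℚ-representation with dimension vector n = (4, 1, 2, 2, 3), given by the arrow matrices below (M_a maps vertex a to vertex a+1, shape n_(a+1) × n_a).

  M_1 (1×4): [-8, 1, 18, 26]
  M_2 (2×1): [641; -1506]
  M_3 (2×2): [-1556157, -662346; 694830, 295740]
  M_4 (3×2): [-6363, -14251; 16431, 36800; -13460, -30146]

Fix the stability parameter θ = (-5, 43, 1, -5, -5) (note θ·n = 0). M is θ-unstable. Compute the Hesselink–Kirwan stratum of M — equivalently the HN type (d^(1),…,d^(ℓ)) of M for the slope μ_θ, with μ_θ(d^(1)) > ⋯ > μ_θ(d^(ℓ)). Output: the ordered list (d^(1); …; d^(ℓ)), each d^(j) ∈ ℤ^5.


Barcode: M ≅ I[1,1]^3, I[1,5], I[3,3], I[4,5], I[5,5]. HN layers by μ_θ (3 steps, strictly decreasing):
  μ^(1)=17/2; μ^(2)=1; μ^(3)=-5

((0, 1, 1, 1, 1); (0, 0, 1, 0, 0); (4, 0, 0, 1, 2))


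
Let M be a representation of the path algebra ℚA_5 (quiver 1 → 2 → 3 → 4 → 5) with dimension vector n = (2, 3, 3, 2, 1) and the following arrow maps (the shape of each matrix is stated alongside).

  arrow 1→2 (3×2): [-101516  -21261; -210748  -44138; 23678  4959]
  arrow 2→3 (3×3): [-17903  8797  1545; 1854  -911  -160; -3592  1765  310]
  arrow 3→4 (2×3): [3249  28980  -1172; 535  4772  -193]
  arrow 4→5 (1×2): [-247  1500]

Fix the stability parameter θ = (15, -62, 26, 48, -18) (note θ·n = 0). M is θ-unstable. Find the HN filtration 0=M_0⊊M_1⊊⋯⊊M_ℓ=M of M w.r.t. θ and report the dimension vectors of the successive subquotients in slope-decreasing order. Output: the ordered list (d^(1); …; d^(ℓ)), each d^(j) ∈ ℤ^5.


Via rank(M_{q-1}∘⋯∘M_p): M ≅ I[1,2], I[1,5], I[2,4], I[3,3].
μ_θ-semistable layers: μ^(1)=48; μ^(2)=26; μ^(3)=56/3; μ^(4)=-47/2; μ^(5)=-62

((0, 0, 0, 1, 0); (0, 0, 2, 0, 0); (0, 0, 1, 1, 1); (2, 2, 0, 0, 0); (0, 1, 0, 0, 0))


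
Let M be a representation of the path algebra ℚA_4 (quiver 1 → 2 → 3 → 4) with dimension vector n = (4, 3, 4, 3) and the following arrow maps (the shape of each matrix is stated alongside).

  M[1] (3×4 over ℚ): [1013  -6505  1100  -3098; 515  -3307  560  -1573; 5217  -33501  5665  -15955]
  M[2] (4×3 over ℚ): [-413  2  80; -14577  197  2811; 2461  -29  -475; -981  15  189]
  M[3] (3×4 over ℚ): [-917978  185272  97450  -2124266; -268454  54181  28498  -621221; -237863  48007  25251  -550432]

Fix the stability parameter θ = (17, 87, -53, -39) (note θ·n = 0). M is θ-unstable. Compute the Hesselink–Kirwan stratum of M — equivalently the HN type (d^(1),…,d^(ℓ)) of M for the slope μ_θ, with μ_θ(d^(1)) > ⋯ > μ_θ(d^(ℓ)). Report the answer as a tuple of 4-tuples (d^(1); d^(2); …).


Barcode: M ≅ I[1,1], I[1,2], I[1,3], I[1,4], I[3,3], I[3,4], I[4,4]. HN layers by μ_θ (5 steps, strictly decreasing):
  μ^(1)=87; μ^(2)=17; μ^(3)=3; μ^(4)=-39; μ^(5)=-53

((0, 1, 0, 0); (3, 1, 1, 0); (1, 1, 1, 1); (0, 0, 0, 2); (0, 0, 2, 0))


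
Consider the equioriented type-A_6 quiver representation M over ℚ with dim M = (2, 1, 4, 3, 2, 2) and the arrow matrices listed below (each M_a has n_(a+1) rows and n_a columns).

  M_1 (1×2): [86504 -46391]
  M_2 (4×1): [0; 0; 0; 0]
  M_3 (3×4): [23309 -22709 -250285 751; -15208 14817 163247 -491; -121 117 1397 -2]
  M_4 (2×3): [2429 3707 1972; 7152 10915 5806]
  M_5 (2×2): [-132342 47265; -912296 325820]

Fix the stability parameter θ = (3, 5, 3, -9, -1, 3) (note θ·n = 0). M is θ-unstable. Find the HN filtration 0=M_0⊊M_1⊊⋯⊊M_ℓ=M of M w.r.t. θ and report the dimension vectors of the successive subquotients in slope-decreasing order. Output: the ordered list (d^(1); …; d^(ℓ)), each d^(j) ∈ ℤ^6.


Via rank(M_{q-1}∘⋯∘M_p): M ≅ I[1,1], I[1,2], I[3,3], I[3,4], I[3,5], I[3,6], I[6,6].
μ_θ-semistable layers: μ^(1)=5; μ^(2)=3; μ^(3)=-1; μ^(4)=-3

((0, 1, 0, 0, 0, 0); (2, 0, 1, 0, 0, 2); (0, 0, 0, 0, 2, 0); (0, 0, 3, 3, 0, 0))


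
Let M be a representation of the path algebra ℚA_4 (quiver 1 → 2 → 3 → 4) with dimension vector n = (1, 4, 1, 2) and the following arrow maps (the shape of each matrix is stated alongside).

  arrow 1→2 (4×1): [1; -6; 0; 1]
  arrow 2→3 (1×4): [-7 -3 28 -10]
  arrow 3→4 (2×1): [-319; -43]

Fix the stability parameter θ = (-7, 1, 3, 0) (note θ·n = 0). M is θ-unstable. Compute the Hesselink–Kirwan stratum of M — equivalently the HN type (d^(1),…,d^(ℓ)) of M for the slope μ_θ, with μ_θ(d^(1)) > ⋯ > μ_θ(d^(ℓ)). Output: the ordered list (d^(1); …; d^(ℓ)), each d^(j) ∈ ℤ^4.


Interval decomposition of M: I[1,4], I[2,2]^3, I[4,4].
HN type (ℓ=4): μ^(1)=3/2; μ^(2)=1; μ^(3)=0; μ^(4)=-7

((0, 0, 1, 1); (0, 4, 0, 0); (0, 0, 0, 1); (1, 0, 0, 0))


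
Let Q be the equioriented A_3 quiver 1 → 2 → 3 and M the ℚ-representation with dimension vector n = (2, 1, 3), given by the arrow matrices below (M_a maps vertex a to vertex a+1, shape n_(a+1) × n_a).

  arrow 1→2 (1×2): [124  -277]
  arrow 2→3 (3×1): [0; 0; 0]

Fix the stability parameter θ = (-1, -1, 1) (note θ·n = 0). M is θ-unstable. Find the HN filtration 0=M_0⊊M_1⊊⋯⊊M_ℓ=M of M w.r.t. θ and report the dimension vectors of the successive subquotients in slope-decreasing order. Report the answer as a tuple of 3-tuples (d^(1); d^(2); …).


Barcode: M ≅ I[1,1], I[1,2], I[3,3]^3. HN layers by μ_θ (2 steps, strictly decreasing):
  μ^(1)=1; μ^(2)=-1

((0, 0, 3); (2, 1, 0))


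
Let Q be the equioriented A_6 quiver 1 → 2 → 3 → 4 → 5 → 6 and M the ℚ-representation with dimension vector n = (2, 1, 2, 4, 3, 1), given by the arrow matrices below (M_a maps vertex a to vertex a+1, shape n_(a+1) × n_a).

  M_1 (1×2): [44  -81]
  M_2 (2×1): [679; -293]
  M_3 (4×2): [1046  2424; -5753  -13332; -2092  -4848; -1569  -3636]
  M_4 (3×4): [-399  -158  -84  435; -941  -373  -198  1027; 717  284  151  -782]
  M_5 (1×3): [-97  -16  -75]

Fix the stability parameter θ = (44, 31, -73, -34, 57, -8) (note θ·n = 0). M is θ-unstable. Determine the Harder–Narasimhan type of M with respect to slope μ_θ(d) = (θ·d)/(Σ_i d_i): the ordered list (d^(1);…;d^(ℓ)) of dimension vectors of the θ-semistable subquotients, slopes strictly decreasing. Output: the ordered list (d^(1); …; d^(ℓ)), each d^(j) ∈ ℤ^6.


Barcode: M ≅ I[1,1], I[1,6], I[3,3], I[4,4], I[4,5]^2. HN layers by μ_θ (6 steps, strictly decreasing):
  μ^(1)=57; μ^(2)=44; μ^(3)=49/2; μ^(4)=-8; μ^(5)=-34; μ^(6)=-73

((0, 0, 0, 0, 2, 0); (1, 0, 0, 0, 0, 0); (0, 0, 0, 0, 1, 1); (1, 1, 1, 1, 0, 0); (0, 0, 0, 3, 0, 0); (0, 0, 1, 0, 0, 0))


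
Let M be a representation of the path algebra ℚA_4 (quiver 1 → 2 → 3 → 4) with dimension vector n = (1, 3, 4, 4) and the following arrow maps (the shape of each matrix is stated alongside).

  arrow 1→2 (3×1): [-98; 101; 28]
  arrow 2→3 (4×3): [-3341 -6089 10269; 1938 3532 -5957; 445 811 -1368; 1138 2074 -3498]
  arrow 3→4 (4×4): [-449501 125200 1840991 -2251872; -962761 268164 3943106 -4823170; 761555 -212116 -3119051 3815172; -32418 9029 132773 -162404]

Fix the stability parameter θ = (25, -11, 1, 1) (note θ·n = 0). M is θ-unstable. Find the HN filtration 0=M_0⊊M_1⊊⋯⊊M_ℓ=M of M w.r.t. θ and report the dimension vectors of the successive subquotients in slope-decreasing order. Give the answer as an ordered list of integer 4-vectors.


Barcode: M ≅ I[1,4], I[2,2], I[2,4], I[3,3], I[3,4], I[4,4]. HN layers by μ_θ (3 steps, strictly decreasing):
  μ^(1)=4; μ^(2)=1; μ^(3)=-11

((1, 1, 1, 1); (0, 0, 3, 3); (0, 2, 0, 0))


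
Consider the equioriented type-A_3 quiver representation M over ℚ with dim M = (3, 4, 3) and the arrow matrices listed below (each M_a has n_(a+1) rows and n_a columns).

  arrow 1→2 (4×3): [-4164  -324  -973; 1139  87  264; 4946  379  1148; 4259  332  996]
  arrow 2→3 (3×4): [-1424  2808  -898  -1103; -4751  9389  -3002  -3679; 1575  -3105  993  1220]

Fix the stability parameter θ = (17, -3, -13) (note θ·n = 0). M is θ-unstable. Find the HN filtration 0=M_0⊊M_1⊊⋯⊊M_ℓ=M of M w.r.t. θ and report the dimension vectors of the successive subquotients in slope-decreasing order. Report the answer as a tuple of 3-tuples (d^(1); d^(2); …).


Barcode: M ≅ I[1,3]^3, I[2,2]. HN layers by μ_θ (2 steps, strictly decreasing):
  μ^(1)=1/3; μ^(2)=-3

((3, 3, 3); (0, 1, 0))


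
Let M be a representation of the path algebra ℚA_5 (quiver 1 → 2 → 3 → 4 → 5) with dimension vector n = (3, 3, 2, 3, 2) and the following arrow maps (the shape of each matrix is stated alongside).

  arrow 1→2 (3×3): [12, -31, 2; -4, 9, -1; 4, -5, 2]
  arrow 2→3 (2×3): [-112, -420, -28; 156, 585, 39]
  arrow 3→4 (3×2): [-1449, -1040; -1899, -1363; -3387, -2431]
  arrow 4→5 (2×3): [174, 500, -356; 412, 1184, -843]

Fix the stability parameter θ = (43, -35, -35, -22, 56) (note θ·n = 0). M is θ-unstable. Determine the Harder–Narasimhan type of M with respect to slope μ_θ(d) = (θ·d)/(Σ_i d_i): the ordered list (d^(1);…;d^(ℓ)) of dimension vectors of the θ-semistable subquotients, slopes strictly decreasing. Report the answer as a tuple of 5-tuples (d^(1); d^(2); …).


Barcode: M ≅ I[1,1], I[1,2], I[1,5], I[2,2], I[3,5], I[4,4]. HN layers by μ_θ (6 steps, strictly decreasing):
  μ^(1)=56; μ^(2)=43; μ^(3)=4; μ^(4)=-49/4; μ^(5)=-22; μ^(6)=-35

((0, 0, 0, 0, 2); (1, 0, 0, 0, 0); (1, 1, 0, 0, 0); (1, 1, 1, 1, 0); (0, 0, 0, 2, 0); (0, 1, 1, 0, 0))


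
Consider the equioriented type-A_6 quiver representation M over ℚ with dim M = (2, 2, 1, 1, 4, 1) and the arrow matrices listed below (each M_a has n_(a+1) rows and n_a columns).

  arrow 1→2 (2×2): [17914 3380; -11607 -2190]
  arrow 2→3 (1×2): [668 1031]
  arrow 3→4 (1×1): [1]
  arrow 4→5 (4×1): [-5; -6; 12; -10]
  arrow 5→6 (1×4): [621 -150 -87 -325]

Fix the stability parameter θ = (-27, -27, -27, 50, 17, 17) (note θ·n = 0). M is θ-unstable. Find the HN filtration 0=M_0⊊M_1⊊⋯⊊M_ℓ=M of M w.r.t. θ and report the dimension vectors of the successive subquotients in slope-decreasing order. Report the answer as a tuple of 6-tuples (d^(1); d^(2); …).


Barcode: M ≅ I[1,1], I[1,6], I[2,2], I[5,5]^3. HN layers by μ_θ (3 steps, strictly decreasing):
  μ^(1)=28; μ^(2)=17; μ^(3)=-27

((0, 0, 0, 1, 1, 1); (0, 0, 0, 0, 3, 0); (2, 2, 1, 0, 0, 0))


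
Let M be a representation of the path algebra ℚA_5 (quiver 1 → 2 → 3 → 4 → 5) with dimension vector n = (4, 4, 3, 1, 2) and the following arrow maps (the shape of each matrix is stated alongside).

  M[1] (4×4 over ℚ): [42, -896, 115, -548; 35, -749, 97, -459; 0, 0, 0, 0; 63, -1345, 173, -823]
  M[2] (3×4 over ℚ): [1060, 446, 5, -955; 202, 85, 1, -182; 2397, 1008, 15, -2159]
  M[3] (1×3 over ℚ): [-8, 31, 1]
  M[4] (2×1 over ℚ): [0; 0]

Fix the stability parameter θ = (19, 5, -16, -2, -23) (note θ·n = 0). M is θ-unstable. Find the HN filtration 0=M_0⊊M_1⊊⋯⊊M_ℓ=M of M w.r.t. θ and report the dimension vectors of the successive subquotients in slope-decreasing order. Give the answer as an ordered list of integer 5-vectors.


Interval decomposition of M: I[1,1]^2, I[1,3], I[1,4], I[2,2], I[2,3], I[5,5]^2.
HN type (ℓ=6): μ^(1)=19; μ^(2)=5; μ^(3)=8/3; μ^(4)=3/2; μ^(5)=-11/2; μ^(6)=-23

((2, 0, 0, 0, 0); (0, 1, 0, 0, 0); (1, 1, 1, 0, 0); (1, 1, 1, 1, 0); (0, 1, 1, 0, 0); (0, 0, 0, 0, 2))


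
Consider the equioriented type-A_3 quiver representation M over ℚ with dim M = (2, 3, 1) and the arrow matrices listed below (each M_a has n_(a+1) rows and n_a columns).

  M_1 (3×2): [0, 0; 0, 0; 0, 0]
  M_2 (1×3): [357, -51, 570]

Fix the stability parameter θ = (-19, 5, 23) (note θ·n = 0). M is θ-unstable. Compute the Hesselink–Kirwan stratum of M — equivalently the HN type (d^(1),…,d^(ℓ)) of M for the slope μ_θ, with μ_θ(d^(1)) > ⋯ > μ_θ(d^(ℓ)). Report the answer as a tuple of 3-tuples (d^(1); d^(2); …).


Interval decomposition of M: I[1,1]^2, I[2,2]^2, I[2,3].
HN type (ℓ=3): μ^(1)=23; μ^(2)=5; μ^(3)=-19

((0, 0, 1); (0, 3, 0); (2, 0, 0))


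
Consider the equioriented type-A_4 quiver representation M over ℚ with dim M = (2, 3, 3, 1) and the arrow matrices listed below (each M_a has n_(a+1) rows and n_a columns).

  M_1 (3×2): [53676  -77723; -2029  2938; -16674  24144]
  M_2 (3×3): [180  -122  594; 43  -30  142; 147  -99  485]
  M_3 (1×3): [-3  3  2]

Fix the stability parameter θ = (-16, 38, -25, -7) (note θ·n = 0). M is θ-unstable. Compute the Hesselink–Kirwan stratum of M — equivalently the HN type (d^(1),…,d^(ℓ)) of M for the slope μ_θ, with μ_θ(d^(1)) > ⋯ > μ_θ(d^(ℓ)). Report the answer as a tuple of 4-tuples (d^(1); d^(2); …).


Via rank(M_{q-1}∘⋯∘M_p): M ≅ I[1,3], I[1,4], I[2,3].
μ_θ-semistable layers: μ^(1)=13/2; μ^(2)=2; μ^(3)=-16

((0, 2, 2, 0); (0, 1, 1, 1); (2, 0, 0, 0))


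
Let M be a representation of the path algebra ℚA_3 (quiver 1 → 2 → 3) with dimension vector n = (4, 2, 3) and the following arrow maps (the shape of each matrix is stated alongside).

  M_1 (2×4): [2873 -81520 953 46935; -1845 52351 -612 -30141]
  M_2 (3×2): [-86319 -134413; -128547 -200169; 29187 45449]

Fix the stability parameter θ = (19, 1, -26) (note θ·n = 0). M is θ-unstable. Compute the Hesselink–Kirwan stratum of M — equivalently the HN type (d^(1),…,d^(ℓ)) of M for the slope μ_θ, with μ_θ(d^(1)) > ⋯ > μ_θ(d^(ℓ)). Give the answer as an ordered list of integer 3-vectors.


Via rank(M_{q-1}∘⋯∘M_p): M ≅ I[1,1]^2, I[1,2], I[1,3], I[3,3]^2.
μ_θ-semistable layers: μ^(1)=19; μ^(2)=10; μ^(3)=-2; μ^(4)=-26

((2, 0, 0); (1, 1, 0); (1, 1, 1); (0, 0, 2))


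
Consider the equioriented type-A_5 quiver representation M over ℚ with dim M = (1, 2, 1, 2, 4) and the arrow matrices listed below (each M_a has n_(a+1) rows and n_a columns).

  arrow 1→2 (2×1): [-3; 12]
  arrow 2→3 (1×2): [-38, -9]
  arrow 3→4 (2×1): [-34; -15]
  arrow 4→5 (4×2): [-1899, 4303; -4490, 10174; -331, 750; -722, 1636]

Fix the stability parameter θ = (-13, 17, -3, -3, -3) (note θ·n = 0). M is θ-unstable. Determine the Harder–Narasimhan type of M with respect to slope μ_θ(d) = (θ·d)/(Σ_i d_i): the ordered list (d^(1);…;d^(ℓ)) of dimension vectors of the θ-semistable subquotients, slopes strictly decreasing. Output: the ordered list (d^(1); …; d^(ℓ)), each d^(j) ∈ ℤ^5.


Interval decomposition of M: I[1,5], I[2,2], I[4,5], I[5,5]^2.
HN type (ℓ=4): μ^(1)=17; μ^(2)=2; μ^(3)=-3; μ^(4)=-13

((0, 1, 0, 0, 0); (0, 1, 1, 1, 1); (0, 0, 0, 1, 3); (1, 0, 0, 0, 0))


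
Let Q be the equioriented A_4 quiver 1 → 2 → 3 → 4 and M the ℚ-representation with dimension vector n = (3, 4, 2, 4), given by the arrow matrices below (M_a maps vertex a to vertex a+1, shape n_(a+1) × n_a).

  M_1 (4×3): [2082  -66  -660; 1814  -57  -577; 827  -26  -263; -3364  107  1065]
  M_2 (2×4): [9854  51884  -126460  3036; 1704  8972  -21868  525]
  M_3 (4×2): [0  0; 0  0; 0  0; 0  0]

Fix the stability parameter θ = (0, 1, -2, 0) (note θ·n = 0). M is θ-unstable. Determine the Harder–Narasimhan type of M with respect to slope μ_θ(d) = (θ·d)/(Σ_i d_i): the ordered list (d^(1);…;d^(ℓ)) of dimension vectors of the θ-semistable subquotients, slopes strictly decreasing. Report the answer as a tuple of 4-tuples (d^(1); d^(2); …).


Barcode: M ≅ I[1,1], I[1,2], I[1,3], I[2,2], I[2,3], I[4,4]^4. HN layers by μ_θ (4 steps, strictly decreasing):
  μ^(1)=1; μ^(2)=0; μ^(3)=-1/3; μ^(4)=-1/2

((0, 2, 0, 0); (2, 0, 0, 4); (1, 1, 1, 0); (0, 1, 1, 0))


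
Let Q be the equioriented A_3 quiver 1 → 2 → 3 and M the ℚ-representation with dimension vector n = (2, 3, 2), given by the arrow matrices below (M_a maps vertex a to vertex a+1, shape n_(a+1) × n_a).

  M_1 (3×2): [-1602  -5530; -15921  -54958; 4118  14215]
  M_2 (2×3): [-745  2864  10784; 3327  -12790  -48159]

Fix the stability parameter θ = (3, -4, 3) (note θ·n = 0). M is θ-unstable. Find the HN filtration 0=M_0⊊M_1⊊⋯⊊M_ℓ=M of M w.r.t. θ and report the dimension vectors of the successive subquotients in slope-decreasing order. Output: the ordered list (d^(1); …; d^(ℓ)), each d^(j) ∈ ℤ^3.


Barcode: M ≅ I[1,3]^2, I[2,2]. HN layers by μ_θ (3 steps, strictly decreasing):
  μ^(1)=3; μ^(2)=-1/2; μ^(3)=-4

((0, 0, 2); (2, 2, 0); (0, 1, 0))


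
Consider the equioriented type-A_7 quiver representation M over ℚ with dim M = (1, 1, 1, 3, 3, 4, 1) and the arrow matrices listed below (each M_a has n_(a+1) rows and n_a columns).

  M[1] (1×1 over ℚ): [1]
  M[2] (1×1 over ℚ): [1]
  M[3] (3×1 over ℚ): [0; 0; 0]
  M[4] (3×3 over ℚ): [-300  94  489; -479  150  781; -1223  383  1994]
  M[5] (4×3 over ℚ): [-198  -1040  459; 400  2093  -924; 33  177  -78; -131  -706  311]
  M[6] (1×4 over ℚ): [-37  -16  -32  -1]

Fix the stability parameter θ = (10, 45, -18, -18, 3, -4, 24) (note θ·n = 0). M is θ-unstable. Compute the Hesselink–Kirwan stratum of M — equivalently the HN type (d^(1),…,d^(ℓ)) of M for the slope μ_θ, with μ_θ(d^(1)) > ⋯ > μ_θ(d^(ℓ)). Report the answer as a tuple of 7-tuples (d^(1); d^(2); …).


Barcode: M ≅ I[1,3], I[4,6]^2, I[4,7], I[6,6]. HN layers by μ_θ (6 steps, strictly decreasing):
  μ^(1)=24; μ^(2)=27/2; μ^(3)=10; μ^(4)=-1/2; μ^(5)=-4; μ^(6)=-18

((0, 0, 0, 0, 0, 0, 1); (0, 1, 1, 0, 0, 0, 0); (1, 0, 0, 0, 0, 0, 0); (0, 0, 0, 0, 3, 3, 0); (0, 0, 0, 0, 0, 1, 0); (0, 0, 0, 3, 0, 0, 0))


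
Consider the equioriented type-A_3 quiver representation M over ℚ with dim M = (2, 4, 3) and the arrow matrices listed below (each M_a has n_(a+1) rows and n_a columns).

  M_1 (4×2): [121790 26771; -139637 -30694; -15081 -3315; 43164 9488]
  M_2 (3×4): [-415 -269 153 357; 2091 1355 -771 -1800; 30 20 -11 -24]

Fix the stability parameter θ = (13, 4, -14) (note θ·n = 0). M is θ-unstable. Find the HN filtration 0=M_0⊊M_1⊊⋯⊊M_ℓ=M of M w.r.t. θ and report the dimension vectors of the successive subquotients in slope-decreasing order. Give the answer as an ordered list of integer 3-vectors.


Via rank(M_{q-1}∘⋯∘M_p): M ≅ I[1,3]^2, I[2,2], I[2,3].
μ_θ-semistable layers: μ^(1)=4; μ^(2)=1; μ^(3)=-5

((0, 1, 0); (2, 2, 2); (0, 1, 1))


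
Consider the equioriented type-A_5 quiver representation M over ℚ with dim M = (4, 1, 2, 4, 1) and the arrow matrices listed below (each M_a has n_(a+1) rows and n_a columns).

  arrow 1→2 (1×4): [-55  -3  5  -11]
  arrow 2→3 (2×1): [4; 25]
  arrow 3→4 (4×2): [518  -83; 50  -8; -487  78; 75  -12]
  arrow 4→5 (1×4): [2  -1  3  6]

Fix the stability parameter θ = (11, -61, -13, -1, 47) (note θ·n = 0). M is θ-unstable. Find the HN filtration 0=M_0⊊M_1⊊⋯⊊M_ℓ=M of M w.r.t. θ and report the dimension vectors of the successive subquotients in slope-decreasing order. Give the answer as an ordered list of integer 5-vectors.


Interval decomposition of M: I[1,1]^3, I[1,4], I[3,5], I[4,4]^2.
HN type (ℓ=5): μ^(1)=47; μ^(2)=11; μ^(3)=-1; μ^(4)=-13; μ^(5)=-25

((0, 0, 0, 0, 1); (3, 0, 0, 0, 0); (0, 0, 0, 4, 0); (0, 0, 2, 0, 0); (1, 1, 0, 0, 0))


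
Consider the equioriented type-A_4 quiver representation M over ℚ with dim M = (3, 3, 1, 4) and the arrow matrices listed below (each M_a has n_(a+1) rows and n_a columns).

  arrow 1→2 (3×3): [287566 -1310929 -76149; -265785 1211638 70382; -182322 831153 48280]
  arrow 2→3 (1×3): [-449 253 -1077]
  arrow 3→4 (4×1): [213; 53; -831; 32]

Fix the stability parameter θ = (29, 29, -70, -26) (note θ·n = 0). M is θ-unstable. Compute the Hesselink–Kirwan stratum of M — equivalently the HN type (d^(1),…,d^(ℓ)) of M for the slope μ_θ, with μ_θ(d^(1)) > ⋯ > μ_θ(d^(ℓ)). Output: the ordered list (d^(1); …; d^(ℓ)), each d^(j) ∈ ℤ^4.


Interval decomposition of M: I[1,2]^2, I[1,4], I[4,4]^3.
HN type (ℓ=3): μ^(1)=29; μ^(2)=-19/2; μ^(3)=-26

((2, 2, 0, 0); (1, 1, 1, 1); (0, 0, 0, 3))


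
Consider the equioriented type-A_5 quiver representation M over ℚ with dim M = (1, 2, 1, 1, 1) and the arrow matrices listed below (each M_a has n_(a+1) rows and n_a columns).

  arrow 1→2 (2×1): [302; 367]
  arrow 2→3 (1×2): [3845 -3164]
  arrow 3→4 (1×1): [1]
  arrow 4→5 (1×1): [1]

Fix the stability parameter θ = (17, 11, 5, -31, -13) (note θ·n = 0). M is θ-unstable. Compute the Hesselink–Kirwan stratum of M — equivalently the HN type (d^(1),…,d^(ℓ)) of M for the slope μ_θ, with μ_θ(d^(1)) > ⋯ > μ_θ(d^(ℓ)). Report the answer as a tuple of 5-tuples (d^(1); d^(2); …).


Via rank(M_{q-1}∘⋯∘M_p): M ≅ I[1,5], I[2,2].
μ_θ-semistable layers: μ^(1)=11; μ^(2)=-11/5

((0, 1, 0, 0, 0); (1, 1, 1, 1, 1))


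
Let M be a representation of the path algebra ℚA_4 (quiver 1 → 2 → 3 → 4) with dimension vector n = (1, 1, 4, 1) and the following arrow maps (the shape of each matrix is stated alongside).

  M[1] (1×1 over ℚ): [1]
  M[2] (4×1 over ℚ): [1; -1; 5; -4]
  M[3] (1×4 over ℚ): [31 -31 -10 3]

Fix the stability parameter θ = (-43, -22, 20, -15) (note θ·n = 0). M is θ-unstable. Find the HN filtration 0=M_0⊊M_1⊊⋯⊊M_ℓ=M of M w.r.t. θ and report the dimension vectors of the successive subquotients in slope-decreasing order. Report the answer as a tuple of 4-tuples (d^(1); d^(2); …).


Via rank(M_{q-1}∘⋯∘M_p): M ≅ I[1,3], I[3,3]^2, I[3,4].
μ_θ-semistable layers: μ^(1)=20; μ^(2)=5/2; μ^(3)=-22; μ^(4)=-43

((0, 0, 3, 0); (0, 0, 1, 1); (0, 1, 0, 0); (1, 0, 0, 0))


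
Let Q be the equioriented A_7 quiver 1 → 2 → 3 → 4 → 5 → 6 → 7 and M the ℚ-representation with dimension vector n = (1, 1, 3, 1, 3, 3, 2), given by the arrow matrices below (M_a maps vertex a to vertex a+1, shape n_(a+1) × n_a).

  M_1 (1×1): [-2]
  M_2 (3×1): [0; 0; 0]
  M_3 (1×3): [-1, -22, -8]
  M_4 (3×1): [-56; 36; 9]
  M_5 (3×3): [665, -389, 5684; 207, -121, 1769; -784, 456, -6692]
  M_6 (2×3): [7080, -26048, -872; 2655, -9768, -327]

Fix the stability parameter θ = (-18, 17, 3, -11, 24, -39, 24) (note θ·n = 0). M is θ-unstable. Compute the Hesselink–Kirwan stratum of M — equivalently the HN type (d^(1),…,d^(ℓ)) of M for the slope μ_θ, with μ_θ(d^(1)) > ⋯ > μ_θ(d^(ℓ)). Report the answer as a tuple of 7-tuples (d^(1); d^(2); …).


Barcode: M ≅ I[1,2], I[3,3]^2, I[3,7], I[5,5], I[5,6], I[6,6], I[7,7]. HN layers by μ_θ (7 steps, strictly decreasing):
  μ^(1)=24; μ^(2)=17; μ^(3)=3; μ^(4)=-23/4; μ^(5)=-15/2; μ^(6)=-18; μ^(7)=-39

((0, 0, 0, 0, 1, 0, 2); (0, 1, 0, 0, 0, 0, 0); (0, 0, 2, 0, 0, 0, 0); (0, 0, 1, 1, 1, 1, 0); (0, 0, 0, 0, 1, 1, 0); (1, 0, 0, 0, 0, 0, 0); (0, 0, 0, 0, 0, 1, 0))


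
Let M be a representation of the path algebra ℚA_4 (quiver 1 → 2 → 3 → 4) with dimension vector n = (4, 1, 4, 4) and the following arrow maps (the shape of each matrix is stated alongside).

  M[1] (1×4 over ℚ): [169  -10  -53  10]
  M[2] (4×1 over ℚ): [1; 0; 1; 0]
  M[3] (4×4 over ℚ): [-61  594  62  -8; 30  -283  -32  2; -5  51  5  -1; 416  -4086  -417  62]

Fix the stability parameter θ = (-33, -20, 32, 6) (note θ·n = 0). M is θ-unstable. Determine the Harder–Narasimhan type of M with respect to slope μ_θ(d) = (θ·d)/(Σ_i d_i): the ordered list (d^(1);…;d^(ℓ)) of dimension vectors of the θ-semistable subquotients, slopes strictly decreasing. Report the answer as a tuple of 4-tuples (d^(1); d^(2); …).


Interval decomposition of M: I[1,1]^3, I[1,4], I[3,4]^3.
HN type (ℓ=3): μ^(1)=19; μ^(2)=-20; μ^(3)=-33

((0, 0, 4, 4); (0, 1, 0, 0); (4, 0, 0, 0))


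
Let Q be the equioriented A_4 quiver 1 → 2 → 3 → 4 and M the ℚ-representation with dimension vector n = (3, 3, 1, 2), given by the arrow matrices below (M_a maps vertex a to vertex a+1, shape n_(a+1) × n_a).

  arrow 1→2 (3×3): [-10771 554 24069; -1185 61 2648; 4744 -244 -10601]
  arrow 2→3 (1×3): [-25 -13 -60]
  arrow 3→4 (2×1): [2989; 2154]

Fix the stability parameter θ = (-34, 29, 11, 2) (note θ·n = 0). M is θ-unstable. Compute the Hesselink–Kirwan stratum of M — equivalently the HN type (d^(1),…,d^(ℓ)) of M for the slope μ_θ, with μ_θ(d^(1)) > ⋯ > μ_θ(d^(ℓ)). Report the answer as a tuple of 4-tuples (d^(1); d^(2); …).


Via rank(M_{q-1}∘⋯∘M_p): M ≅ I[1,2]^2, I[1,4], I[4,4].
μ_θ-semistable layers: μ^(1)=29; μ^(2)=14; μ^(3)=2; μ^(4)=-34

((0, 2, 0, 0); (0, 1, 1, 1); (0, 0, 0, 1); (3, 0, 0, 0))


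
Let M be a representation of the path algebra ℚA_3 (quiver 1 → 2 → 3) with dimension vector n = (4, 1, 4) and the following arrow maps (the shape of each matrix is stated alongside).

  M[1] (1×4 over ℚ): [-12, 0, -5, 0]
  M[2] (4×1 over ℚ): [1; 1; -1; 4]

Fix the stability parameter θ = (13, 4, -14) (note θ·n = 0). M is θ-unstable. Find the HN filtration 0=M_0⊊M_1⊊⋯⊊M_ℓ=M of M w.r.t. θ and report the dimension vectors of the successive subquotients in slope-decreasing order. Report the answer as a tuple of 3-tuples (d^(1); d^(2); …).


Via rank(M_{q-1}∘⋯∘M_p): M ≅ I[1,1]^3, I[1,3], I[3,3]^3.
μ_θ-semistable layers: μ^(1)=13; μ^(2)=1; μ^(3)=-14

((3, 0, 0); (1, 1, 1); (0, 0, 3))


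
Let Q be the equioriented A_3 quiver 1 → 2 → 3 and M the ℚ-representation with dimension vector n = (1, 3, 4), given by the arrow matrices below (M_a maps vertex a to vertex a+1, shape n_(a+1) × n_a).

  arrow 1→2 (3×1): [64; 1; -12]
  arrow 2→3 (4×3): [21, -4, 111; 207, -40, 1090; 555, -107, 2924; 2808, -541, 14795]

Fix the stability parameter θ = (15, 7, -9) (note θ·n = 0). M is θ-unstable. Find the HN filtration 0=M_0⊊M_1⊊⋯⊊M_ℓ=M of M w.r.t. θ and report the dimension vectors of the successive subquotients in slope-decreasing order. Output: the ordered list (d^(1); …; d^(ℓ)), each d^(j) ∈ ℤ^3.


Via rank(M_{q-1}∘⋯∘M_p): M ≅ I[1,3], I[2,3]^2, I[3,3].
μ_θ-semistable layers: μ^(1)=13/3; μ^(2)=-1; μ^(3)=-9

((1, 1, 1); (0, 2, 2); (0, 0, 1))


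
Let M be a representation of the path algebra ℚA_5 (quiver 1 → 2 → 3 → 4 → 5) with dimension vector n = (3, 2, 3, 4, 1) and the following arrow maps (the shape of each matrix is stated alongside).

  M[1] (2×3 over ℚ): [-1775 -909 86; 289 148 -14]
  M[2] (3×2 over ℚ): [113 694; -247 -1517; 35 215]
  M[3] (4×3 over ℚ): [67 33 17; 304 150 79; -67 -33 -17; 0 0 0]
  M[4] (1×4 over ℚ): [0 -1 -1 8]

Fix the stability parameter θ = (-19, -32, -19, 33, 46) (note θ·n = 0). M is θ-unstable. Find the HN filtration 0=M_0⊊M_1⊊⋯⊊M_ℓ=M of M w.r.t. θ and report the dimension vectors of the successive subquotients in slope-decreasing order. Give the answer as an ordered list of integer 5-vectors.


Barcode: M ≅ I[1,1], I[1,4], I[1,5], I[3,3], I[4,4]^2. HN layers by μ_θ (4 steps, strictly decreasing):
  μ^(1)=46; μ^(2)=33; μ^(3)=-19; μ^(4)=-51/2

((0, 0, 0, 0, 1); (0, 0, 0, 4, 0); (1, 0, 3, 0, 0); (2, 2, 0, 0, 0))


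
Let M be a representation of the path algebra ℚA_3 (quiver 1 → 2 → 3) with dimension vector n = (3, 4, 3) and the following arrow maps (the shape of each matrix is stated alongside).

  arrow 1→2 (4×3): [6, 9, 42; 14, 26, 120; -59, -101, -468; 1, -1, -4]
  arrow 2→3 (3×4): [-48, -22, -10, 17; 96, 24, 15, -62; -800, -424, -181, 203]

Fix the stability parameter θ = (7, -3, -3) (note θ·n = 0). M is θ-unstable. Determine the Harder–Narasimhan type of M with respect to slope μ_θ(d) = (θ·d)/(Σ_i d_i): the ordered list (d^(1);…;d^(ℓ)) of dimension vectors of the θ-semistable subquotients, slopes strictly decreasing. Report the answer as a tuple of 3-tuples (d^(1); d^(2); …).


Via rank(M_{q-1}∘⋯∘M_p): M ≅ I[1,1], I[1,2], I[1,3], I[2,3]^2.
μ_θ-semistable layers: μ^(1)=7; μ^(2)=2; μ^(3)=1/3; μ^(4)=-3

((1, 0, 0); (1, 1, 0); (1, 1, 1); (0, 2, 2))
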